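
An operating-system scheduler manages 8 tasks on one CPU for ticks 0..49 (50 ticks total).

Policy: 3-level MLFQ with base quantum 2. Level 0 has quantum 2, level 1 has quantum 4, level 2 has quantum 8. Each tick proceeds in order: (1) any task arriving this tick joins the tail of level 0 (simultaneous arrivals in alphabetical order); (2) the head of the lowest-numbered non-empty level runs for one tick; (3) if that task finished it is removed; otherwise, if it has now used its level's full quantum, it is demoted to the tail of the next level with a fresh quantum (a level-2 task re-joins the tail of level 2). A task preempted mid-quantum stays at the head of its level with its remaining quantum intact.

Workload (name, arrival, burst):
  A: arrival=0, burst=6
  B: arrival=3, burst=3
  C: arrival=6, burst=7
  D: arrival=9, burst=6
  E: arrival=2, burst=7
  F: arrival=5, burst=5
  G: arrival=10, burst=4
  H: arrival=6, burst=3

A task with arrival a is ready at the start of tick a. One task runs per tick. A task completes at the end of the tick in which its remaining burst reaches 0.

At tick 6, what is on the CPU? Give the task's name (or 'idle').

t=0: L0/L1/L2 = A/-/- → run A
t=1: L0/L1/L2 = A/-/- → run A
t=2: L0/L1/L2 = E/A/- → run E
t=3: L0/L1/L2 = EB/A/- → run E
t=4: L0/L1/L2 = B/AE/- → run B
t=5: L0/L1/L2 = BF/AE/- → run B
t=6: L0/L1/L2 = FCH/AEB/- → run F
t=7: L0/L1/L2 = FCH/AEB/- → run F
t=8: L0/L1/L2 = CH/AEBF/- → run C
t=9: L0/L1/L2 = CHD/AEBF/- → run C
t=10: L0/L1/L2 = HDG/AEBFC/- → run H
t=11: L0/L1/L2 = HDG/AEBFC/- → run H
t=12: L0/L1/L2 = DG/AEBFCH/- → run D
t=13: L0/L1/L2 = DG/AEBFCH/- → run D
t=14: L0/L1/L2 = G/AEBFCHD/- → run G
t=15: L0/L1/L2 = G/AEBFCHD/- → run G
t=16: L0/L1/L2 = -/AEBFCHDG/- → run A
t=17: L0/L1/L2 = -/AEBFCHDG/- → run A
t=18: L0/L1/L2 = -/AEBFCHDG/- → run A
t=19: L0/L1/L2 = -/AEBFCHDG/- → run A
t=20: L0/L1/L2 = -/EBFCHDG/- → run E
t=21: L0/L1/L2 = -/EBFCHDG/- → run E
t=22: L0/L1/L2 = -/EBFCHDG/- → run E
t=23: L0/L1/L2 = -/EBFCHDG/- → run E
t=24: L0/L1/L2 = -/BFCHDG/E → run B
t=25: L0/L1/L2 = -/FCHDG/E → run F
t=26: L0/L1/L2 = -/FCHDG/E → run F
t=27: L0/L1/L2 = -/FCHDG/E → run F
t=28: L0/L1/L2 = -/CHDG/E → run C
t=29: L0/L1/L2 = -/CHDG/E → run C
t=30: L0/L1/L2 = -/CHDG/E → run C
t=31: L0/L1/L2 = -/CHDG/E → run C
t=32: L0/L1/L2 = -/HDG/EC → run H
t=33: L0/L1/L2 = -/DG/EC → run D
t=34: L0/L1/L2 = -/DG/EC → run D
t=35: L0/L1/L2 = -/DG/EC → run D
t=36: L0/L1/L2 = -/DG/EC → run D
t=37: L0/L1/L2 = -/G/EC → run G
t=38: L0/L1/L2 = -/G/EC → run G
t=39: L0/L1/L2 = -/-/EC → run E
t=40: L0/L1/L2 = -/-/C → run C
t=41: (idle)
t=42: (idle)
t=43: (idle)
t=44: (idle)
t=45: (idle)
t=46: (idle)
t=47: (idle)
t=48: (idle)
t=49: (idle)

running at tick 6 = F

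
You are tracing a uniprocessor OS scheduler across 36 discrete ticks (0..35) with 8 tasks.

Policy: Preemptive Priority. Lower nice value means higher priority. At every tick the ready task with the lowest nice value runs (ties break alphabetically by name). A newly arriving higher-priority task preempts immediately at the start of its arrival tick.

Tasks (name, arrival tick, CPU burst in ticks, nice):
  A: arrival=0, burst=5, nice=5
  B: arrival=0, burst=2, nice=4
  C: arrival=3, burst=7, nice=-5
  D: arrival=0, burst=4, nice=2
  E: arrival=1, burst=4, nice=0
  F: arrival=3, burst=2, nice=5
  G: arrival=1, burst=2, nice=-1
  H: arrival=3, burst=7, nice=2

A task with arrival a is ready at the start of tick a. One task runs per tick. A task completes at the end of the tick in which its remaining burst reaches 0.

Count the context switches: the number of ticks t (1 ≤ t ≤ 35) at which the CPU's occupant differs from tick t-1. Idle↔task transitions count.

context switches = 9

t=0: ready={A,B,D} → run D
t=1: ready={A,B,D,E,G} → run G
t=2: ready={A,B,D,E,G} → run G
t=3: ready={A,B,C,D,E,F,H} → run C
t=4: ready={A,B,C,D,E,F,H} → run C
t=5: ready={A,B,C,D,E,F,H} → run C
t=6: ready={A,B,C,D,E,F,H} → run C
t=7: ready={A,B,C,D,E,F,H} → run C
t=8: ready={A,B,C,D,E,F,H} → run C
t=9: ready={A,B,C,D,E,F,H} → run C
t=10: ready={A,B,D,E,F,H} → run E
t=11: ready={A,B,D,E,F,H} → run E
t=12: ready={A,B,D,E,F,H} → run E
t=13: ready={A,B,D,E,F,H} → run E
t=14: ready={A,B,D,F,H} → run D
t=15: ready={A,B,D,F,H} → run D
t=16: ready={A,B,D,F,H} → run D
t=17: ready={A,B,F,H} → run H
t=18: ready={A,B,F,H} → run H
t=19: ready={A,B,F,H} → run H
t=20: ready={A,B,F,H} → run H
t=21: ready={A,B,F,H} → run H
t=22: ready={A,B,F,H} → run H
t=23: ready={A,B,F,H} → run H
t=24: ready={A,B,F} → run B
t=25: ready={A,B,F} → run B
t=26: ready={A,F} → run A
t=27: ready={A,F} → run A
t=28: ready={A,F} → run A
t=29: ready={A,F} → run A
t=30: ready={A,F} → run A
t=31: ready={F} → run F
t=32: ready={F} → run F
t=33: (idle)
t=34: (idle)
t=35: (idle)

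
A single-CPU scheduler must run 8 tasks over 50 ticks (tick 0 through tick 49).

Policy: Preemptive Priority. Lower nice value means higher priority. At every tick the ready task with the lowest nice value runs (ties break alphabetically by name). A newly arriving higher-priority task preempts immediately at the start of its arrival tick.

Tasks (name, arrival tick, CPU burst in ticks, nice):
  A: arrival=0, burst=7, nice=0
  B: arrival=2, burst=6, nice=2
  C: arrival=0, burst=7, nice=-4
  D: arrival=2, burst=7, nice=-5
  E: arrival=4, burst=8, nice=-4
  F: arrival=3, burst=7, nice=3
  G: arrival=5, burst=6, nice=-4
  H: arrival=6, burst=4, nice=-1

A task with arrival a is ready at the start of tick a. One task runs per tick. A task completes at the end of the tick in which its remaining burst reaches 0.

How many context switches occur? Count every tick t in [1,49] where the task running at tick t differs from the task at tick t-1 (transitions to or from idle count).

context switches = 8

t=0: ready={A,C} → run C
t=1: ready={A,C} → run C
t=2: ready={A,B,C,D} → run D
t=3: ready={A,B,C,D,F} → run D
t=4: ready={A,B,C,D,E,F} → run D
t=5: ready={A,B,C,D,E,F,G} → run D
t=6: ready={A,B,C,D,E,F,G,H} → run D
t=7: ready={A,B,C,D,E,F,G,H} → run D
t=8: ready={A,B,C,D,E,F,G,H} → run D
t=9: ready={A,B,C,E,F,G,H} → run C
t=10: ready={A,B,C,E,F,G,H} → run C
t=11: ready={A,B,C,E,F,G,H} → run C
t=12: ready={A,B,C,E,F,G,H} → run C
t=13: ready={A,B,C,E,F,G,H} → run C
t=14: ready={A,B,E,F,G,H} → run E
t=15: ready={A,B,E,F,G,H} → run E
t=16: ready={A,B,E,F,G,H} → run E
t=17: ready={A,B,E,F,G,H} → run E
t=18: ready={A,B,E,F,G,H} → run E
t=19: ready={A,B,E,F,G,H} → run E
t=20: ready={A,B,E,F,G,H} → run E
t=21: ready={A,B,E,F,G,H} → run E
t=22: ready={A,B,F,G,H} → run G
t=23: ready={A,B,F,G,H} → run G
t=24: ready={A,B,F,G,H} → run G
t=25: ready={A,B,F,G,H} → run G
t=26: ready={A,B,F,G,H} → run G
t=27: ready={A,B,F,G,H} → run G
t=28: ready={A,B,F,H} → run H
t=29: ready={A,B,F,H} → run H
t=30: ready={A,B,F,H} → run H
t=31: ready={A,B,F,H} → run H
t=32: ready={A,B,F} → run A
t=33: ready={A,B,F} → run A
t=34: ready={A,B,F} → run A
t=35: ready={A,B,F} → run A
t=36: ready={A,B,F} → run A
t=37: ready={A,B,F} → run A
t=38: ready={A,B,F} → run A
t=39: ready={B,F} → run B
t=40: ready={B,F} → run B
t=41: ready={B,F} → run B
t=42: ready={B,F} → run B
t=43: ready={B,F} → run B
t=44: ready={B,F} → run B
t=45: ready={F} → run F
t=46: ready={F} → run F
t=47: ready={F} → run F
t=48: ready={F} → run F
t=49: ready={F} → run F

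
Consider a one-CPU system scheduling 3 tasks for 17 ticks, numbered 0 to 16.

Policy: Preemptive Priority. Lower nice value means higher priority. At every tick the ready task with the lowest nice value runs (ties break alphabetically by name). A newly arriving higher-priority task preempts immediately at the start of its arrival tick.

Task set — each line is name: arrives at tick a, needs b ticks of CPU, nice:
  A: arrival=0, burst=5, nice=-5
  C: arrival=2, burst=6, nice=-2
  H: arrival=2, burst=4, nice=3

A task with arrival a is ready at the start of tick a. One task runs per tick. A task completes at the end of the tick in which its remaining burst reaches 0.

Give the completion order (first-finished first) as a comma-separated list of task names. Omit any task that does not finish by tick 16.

t=0: ready={A} → run A
t=1: ready={A} → run A
t=2: ready={A,C,H} → run A
t=3: ready={A,C,H} → run A
t=4: ready={A,C,H} → run A
t=5: ready={C,H} → run C
t=6: ready={C,H} → run C
t=7: ready={C,H} → run C
t=8: ready={C,H} → run C
t=9: ready={C,H} → run C
t=10: ready={C,H} → run C
t=11: ready={H} → run H
t=12: ready={H} → run H
t=13: ready={H} → run H
t=14: ready={H} → run H
t=15: (idle)
t=16: (idle)

completion order = A, C, H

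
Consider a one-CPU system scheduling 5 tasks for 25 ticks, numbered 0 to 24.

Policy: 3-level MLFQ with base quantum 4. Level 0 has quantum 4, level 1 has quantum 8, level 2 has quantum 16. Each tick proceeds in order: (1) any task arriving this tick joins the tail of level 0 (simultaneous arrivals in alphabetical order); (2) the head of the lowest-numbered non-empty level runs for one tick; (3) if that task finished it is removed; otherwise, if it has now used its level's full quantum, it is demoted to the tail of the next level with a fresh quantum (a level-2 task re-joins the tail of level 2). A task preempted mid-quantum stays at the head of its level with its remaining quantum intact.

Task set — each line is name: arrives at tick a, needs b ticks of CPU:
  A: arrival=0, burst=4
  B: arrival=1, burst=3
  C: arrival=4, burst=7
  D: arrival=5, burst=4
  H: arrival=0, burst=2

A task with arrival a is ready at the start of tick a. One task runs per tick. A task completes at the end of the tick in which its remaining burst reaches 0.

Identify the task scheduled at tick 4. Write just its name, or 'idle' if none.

t=0: L0/L1/L2 = AH/-/- → run A
t=1: L0/L1/L2 = AHB/-/- → run A
t=2: L0/L1/L2 = AHB/-/- → run A
t=3: L0/L1/L2 = AHB/-/- → run A
t=4: L0/L1/L2 = HBC/-/- → run H
t=5: L0/L1/L2 = HBCD/-/- → run H
t=6: L0/L1/L2 = BCD/-/- → run B
t=7: L0/L1/L2 = BCD/-/- → run B
t=8: L0/L1/L2 = BCD/-/- → run B
t=9: L0/L1/L2 = CD/-/- → run C
t=10: L0/L1/L2 = CD/-/- → run C
t=11: L0/L1/L2 = CD/-/- → run C
t=12: L0/L1/L2 = CD/-/- → run C
t=13: L0/L1/L2 = D/C/- → run D
t=14: L0/L1/L2 = D/C/- → run D
t=15: L0/L1/L2 = D/C/- → run D
t=16: L0/L1/L2 = D/C/- → run D
t=17: L0/L1/L2 = -/C/- → run C
t=18: L0/L1/L2 = -/C/- → run C
t=19: L0/L1/L2 = -/C/- → run C
t=20: (idle)
t=21: (idle)
t=22: (idle)
t=23: (idle)
t=24: (idle)

running at tick 4 = H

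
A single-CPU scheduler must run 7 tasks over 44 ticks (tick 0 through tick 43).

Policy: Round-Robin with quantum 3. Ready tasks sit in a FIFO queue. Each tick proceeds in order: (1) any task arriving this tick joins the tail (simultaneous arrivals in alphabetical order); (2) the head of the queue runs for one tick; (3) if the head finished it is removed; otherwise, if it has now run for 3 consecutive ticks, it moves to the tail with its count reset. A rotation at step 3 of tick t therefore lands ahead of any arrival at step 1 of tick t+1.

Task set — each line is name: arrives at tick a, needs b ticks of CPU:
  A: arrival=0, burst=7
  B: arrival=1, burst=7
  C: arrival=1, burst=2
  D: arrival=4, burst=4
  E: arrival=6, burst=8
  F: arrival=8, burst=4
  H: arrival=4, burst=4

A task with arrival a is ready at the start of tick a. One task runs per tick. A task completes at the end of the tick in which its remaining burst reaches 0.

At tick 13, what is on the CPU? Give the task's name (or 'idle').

running at tick 13 = D

t=0: queue=[A] q_used=0 → run A
t=1: queue=[A,B,C] q_used=1 → run A
t=2: queue=[A,B,C] q_used=2 → run A
t=3: queue=[B,C,A] q_used=0 → run B
t=4: queue=[B,C,A,D,H] q_used=1 → run B
t=5: queue=[B,C,A,D,H] q_used=2 → run B
t=6: queue=[C,A,D,H,B,E] q_used=0 → run C
t=7: queue=[C,A,D,H,B,E] q_used=1 → run C
t=8: queue=[A,D,H,B,E,F] q_used=0 → run A
t=9: queue=[A,D,H,B,E,F] q_used=1 → run A
t=10: queue=[A,D,H,B,E,F] q_used=2 → run A
t=11: queue=[D,H,B,E,F,A] q_used=0 → run D
t=12: queue=[D,H,B,E,F,A] q_used=1 → run D
t=13: queue=[D,H,B,E,F,A] q_used=2 → run D
t=14: queue=[H,B,E,F,A,D] q_used=0 → run H
t=15: queue=[H,B,E,F,A,D] q_used=1 → run H
t=16: queue=[H,B,E,F,A,D] q_used=2 → run H
t=17: queue=[B,E,F,A,D,H] q_used=0 → run B
t=18: queue=[B,E,F,A,D,H] q_used=1 → run B
t=19: queue=[B,E,F,A,D,H] q_used=2 → run B
t=20: queue=[E,F,A,D,H,B] q_used=0 → run E
t=21: queue=[E,F,A,D,H,B] q_used=1 → run E
t=22: queue=[E,F,A,D,H,B] q_used=2 → run E
t=23: queue=[F,A,D,H,B,E] q_used=0 → run F
t=24: queue=[F,A,D,H,B,E] q_used=1 → run F
t=25: queue=[F,A,D,H,B,E] q_used=2 → run F
t=26: queue=[A,D,H,B,E,F] q_used=0 → run A
t=27: queue=[D,H,B,E,F] q_used=0 → run D
t=28: queue=[H,B,E,F] q_used=0 → run H
t=29: queue=[B,E,F] q_used=0 → run B
t=30: queue=[E,F] q_used=0 → run E
t=31: queue=[E,F] q_used=1 → run E
t=32: queue=[E,F] q_used=2 → run E
t=33: queue=[F,E] q_used=0 → run F
t=34: queue=[E] q_used=0 → run E
t=35: queue=[E] q_used=1 → run E
t=36: (idle)
t=37: (idle)
t=38: (idle)
t=39: (idle)
t=40: (idle)
t=41: (idle)
t=42: (idle)
t=43: (idle)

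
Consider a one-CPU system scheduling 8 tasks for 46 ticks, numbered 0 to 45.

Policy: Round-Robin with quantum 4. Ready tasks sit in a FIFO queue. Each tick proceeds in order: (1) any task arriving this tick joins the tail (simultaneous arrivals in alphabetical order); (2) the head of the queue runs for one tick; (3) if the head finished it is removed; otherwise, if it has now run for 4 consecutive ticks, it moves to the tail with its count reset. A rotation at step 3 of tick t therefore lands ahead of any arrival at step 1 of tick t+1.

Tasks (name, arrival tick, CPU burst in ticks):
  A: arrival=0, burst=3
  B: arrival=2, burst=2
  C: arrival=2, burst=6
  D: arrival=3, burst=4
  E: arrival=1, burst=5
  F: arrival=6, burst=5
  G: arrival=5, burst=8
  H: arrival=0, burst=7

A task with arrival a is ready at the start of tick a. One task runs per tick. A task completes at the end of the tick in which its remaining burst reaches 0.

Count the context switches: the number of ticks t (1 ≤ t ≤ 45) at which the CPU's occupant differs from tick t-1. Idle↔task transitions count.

t=0: queue=[A,H] q_used=0 → run A
t=1: queue=[A,H,E] q_used=1 → run A
t=2: queue=[A,H,E,B,C] q_used=2 → run A
t=3: queue=[H,E,B,C,D] q_used=0 → run H
t=4: queue=[H,E,B,C,D] q_used=1 → run H
t=5: queue=[H,E,B,C,D,G] q_used=2 → run H
t=6: queue=[H,E,B,C,D,G,F] q_used=3 → run H
t=7: queue=[E,B,C,D,G,F,H] q_used=0 → run E
t=8: queue=[E,B,C,D,G,F,H] q_used=1 → run E
t=9: queue=[E,B,C,D,G,F,H] q_used=2 → run E
t=10: queue=[E,B,C,D,G,F,H] q_used=3 → run E
t=11: queue=[B,C,D,G,F,H,E] q_used=0 → run B
t=12: queue=[B,C,D,G,F,H,E] q_used=1 → run B
t=13: queue=[C,D,G,F,H,E] q_used=0 → run C
t=14: queue=[C,D,G,F,H,E] q_used=1 → run C
t=15: queue=[C,D,G,F,H,E] q_used=2 → run C
t=16: queue=[C,D,G,F,H,E] q_used=3 → run C
t=17: queue=[D,G,F,H,E,C] q_used=0 → run D
t=18: queue=[D,G,F,H,E,C] q_used=1 → run D
t=19: queue=[D,G,F,H,E,C] q_used=2 → run D
t=20: queue=[D,G,F,H,E,C] q_used=3 → run D
t=21: queue=[G,F,H,E,C] q_used=0 → run G
t=22: queue=[G,F,H,E,C] q_used=1 → run G
t=23: queue=[G,F,H,E,C] q_used=2 → run G
t=24: queue=[G,F,H,E,C] q_used=3 → run G
t=25: queue=[F,H,E,C,G] q_used=0 → run F
t=26: queue=[F,H,E,C,G] q_used=1 → run F
t=27: queue=[F,H,E,C,G] q_used=2 → run F
t=28: queue=[F,H,E,C,G] q_used=3 → run F
t=29: queue=[H,E,C,G,F] q_used=0 → run H
t=30: queue=[H,E,C,G,F] q_used=1 → run H
t=31: queue=[H,E,C,G,F] q_used=2 → run H
t=32: queue=[E,C,G,F] q_used=0 → run E
t=33: queue=[C,G,F] q_used=0 → run C
t=34: queue=[C,G,F] q_used=1 → run C
t=35: queue=[G,F] q_used=0 → run G
t=36: queue=[G,F] q_used=1 → run G
t=37: queue=[G,F] q_used=2 → run G
t=38: queue=[G,F] q_used=3 → run G
t=39: queue=[F] q_used=0 → run F
t=40: (idle)
t=41: (idle)
t=42: (idle)
t=43: (idle)
t=44: (idle)
t=45: (idle)

context switches = 13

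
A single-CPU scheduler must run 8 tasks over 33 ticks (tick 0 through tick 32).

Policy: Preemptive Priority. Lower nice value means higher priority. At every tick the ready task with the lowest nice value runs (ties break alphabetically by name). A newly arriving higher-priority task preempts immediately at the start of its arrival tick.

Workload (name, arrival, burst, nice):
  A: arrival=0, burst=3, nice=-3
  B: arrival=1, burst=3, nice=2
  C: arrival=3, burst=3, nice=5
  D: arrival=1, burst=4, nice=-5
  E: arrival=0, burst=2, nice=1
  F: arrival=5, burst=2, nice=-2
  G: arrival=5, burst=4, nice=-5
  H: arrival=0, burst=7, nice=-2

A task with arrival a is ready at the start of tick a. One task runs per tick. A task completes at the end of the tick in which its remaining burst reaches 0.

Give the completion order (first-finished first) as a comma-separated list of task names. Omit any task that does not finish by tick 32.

completion order = D, G, A, F, H, E, B, C

t=0: ready={A,E,H} → run A
t=1: ready={A,B,D,E,H} → run D
t=2: ready={A,B,D,E,H} → run D
t=3: ready={A,B,C,D,E,H} → run D
t=4: ready={A,B,C,D,E,H} → run D
t=5: ready={A,B,C,E,F,G,H} → run G
t=6: ready={A,B,C,E,F,G,H} → run G
t=7: ready={A,B,C,E,F,G,H} → run G
t=8: ready={A,B,C,E,F,G,H} → run G
t=9: ready={A,B,C,E,F,H} → run A
t=10: ready={A,B,C,E,F,H} → run A
t=11: ready={B,C,E,F,H} → run F
t=12: ready={B,C,E,F,H} → run F
t=13: ready={B,C,E,H} → run H
t=14: ready={B,C,E,H} → run H
t=15: ready={B,C,E,H} → run H
t=16: ready={B,C,E,H} → run H
t=17: ready={B,C,E,H} → run H
t=18: ready={B,C,E,H} → run H
t=19: ready={B,C,E,H} → run H
t=20: ready={B,C,E} → run E
t=21: ready={B,C,E} → run E
t=22: ready={B,C} → run B
t=23: ready={B,C} → run B
t=24: ready={B,C} → run B
t=25: ready={C} → run C
t=26: ready={C} → run C
t=27: ready={C} → run C
t=28: (idle)
t=29: (idle)
t=30: (idle)
t=31: (idle)
t=32: (idle)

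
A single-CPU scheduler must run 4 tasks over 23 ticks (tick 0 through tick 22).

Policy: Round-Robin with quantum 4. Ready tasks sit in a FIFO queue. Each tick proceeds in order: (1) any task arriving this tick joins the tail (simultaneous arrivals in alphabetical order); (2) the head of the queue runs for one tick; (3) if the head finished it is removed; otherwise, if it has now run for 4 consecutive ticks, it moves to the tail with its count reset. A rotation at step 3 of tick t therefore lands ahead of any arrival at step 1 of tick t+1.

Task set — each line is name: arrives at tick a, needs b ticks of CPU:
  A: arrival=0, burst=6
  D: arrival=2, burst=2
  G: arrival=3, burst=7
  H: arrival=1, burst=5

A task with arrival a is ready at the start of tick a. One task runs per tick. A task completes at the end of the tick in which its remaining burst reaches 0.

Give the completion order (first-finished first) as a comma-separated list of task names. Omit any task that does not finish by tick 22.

t=0: queue=[A] q_used=0 → run A
t=1: queue=[A,H] q_used=1 → run A
t=2: queue=[A,H,D] q_used=2 → run A
t=3: queue=[A,H,D,G] q_used=3 → run A
t=4: queue=[H,D,G,A] q_used=0 → run H
t=5: queue=[H,D,G,A] q_used=1 → run H
t=6: queue=[H,D,G,A] q_used=2 → run H
t=7: queue=[H,D,G,A] q_used=3 → run H
t=8: queue=[D,G,A,H] q_used=0 → run D
t=9: queue=[D,G,A,H] q_used=1 → run D
t=10: queue=[G,A,H] q_used=0 → run G
t=11: queue=[G,A,H] q_used=1 → run G
t=12: queue=[G,A,H] q_used=2 → run G
t=13: queue=[G,A,H] q_used=3 → run G
t=14: queue=[A,H,G] q_used=0 → run A
t=15: queue=[A,H,G] q_used=1 → run A
t=16: queue=[H,G] q_used=0 → run H
t=17: queue=[G] q_used=0 → run G
t=18: queue=[G] q_used=1 → run G
t=19: queue=[G] q_used=2 → run G
t=20: (idle)
t=21: (idle)
t=22: (idle)

completion order = D, A, H, G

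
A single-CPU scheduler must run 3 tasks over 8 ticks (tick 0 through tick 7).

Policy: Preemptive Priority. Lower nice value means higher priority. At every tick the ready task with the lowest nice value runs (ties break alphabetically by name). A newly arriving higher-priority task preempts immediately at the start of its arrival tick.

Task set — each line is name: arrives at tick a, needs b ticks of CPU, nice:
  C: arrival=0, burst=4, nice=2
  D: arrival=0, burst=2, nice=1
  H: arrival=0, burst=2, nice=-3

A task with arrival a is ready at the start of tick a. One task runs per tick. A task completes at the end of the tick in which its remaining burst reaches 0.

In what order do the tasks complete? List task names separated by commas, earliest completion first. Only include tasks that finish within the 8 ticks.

t=0: ready={C,D,H} → run H
t=1: ready={C,D,H} → run H
t=2: ready={C,D} → run D
t=3: ready={C,D} → run D
t=4: ready={C} → run C
t=5: ready={C} → run C
t=6: ready={C} → run C
t=7: ready={C} → run C

completion order = H, D, C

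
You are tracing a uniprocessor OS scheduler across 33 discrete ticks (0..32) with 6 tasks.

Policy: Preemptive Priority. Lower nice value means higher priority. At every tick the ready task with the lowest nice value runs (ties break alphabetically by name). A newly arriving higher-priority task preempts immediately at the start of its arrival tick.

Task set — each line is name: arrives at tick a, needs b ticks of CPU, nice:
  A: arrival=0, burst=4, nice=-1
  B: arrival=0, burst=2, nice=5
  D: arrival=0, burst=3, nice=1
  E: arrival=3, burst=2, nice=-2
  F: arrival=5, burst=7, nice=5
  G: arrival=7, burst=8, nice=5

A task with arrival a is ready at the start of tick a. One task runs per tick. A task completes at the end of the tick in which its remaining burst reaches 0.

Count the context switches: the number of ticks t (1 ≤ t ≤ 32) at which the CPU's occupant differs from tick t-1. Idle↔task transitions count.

t=0: ready={A,B,D} → run A
t=1: ready={A,B,D} → run A
t=2: ready={A,B,D} → run A
t=3: ready={A,B,D,E} → run E
t=4: ready={A,B,D,E} → run E
t=5: ready={A,B,D,F} → run A
t=6: ready={B,D,F} → run D
t=7: ready={B,D,F,G} → run D
t=8: ready={B,D,F,G} → run D
t=9: ready={B,F,G} → run B
t=10: ready={B,F,G} → run B
t=11: ready={F,G} → run F
t=12: ready={F,G} → run F
t=13: ready={F,G} → run F
t=14: ready={F,G} → run F
t=15: ready={F,G} → run F
t=16: ready={F,G} → run F
t=17: ready={F,G} → run F
t=18: ready={G} → run G
t=19: ready={G} → run G
t=20: ready={G} → run G
t=21: ready={G} → run G
t=22: ready={G} → run G
t=23: ready={G} → run G
t=24: ready={G} → run G
t=25: ready={G} → run G
t=26: (idle)
t=27: (idle)
t=28: (idle)
t=29: (idle)
t=30: (idle)
t=31: (idle)
t=32: (idle)

context switches = 7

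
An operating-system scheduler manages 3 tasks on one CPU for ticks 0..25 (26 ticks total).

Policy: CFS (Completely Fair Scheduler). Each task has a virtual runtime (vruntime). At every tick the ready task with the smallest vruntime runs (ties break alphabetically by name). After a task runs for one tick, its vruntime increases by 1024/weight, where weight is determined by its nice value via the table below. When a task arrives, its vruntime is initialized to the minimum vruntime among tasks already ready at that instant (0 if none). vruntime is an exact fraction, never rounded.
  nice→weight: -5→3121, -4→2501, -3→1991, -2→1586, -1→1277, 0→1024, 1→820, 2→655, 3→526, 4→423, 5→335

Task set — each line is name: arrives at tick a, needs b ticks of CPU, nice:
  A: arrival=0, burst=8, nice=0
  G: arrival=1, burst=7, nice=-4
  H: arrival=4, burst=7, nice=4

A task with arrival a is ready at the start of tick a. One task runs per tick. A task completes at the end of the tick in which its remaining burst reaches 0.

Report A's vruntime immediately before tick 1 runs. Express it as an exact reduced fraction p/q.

t=0: vr[A=0] → run A
t=1: vr[A=1 G=1] → run A
t=2: vr[A=2 G=1] → run G
t=3: vr[A=2 G=3525/2501] → run G
t=4: vr[A=2 G=4549/2501 H=4549/2501] → run G
t=5: vr[A=2 G=5573/2501 H=4549/2501] → run H
t=6: vr[A=2 G=5573/2501 H=4485251/1057923] → run A
t=7: vr[A=3 G=5573/2501 H=4485251/1057923] → run G
t=8: vr[A=3 G=6597/2501 H=4485251/1057923] → run G
t=9: vr[A=3 G=7621/2501 H=4485251/1057923] → run A
t=10: vr[A=4 G=7621/2501 H=4485251/1057923] → run G
t=11: vr[A=4 G=8645/2501 H=4485251/1057923] → run G
t=12: vr[A=4 H=4485251/1057923] → run A
t=13: vr[A=5 H=4485251/1057923] → run H
t=14: vr[A=5 H=7046275/1057923] → run A
t=15: vr[A=6 H=7046275/1057923] → run A
t=16: vr[A=7 H=7046275/1057923] → run H
t=17: vr[A=7 H=3202433/352641] → run A
t=18: vr[H=3202433/352641] → run H
t=19: vr[H=12168323/1057923] → run H
t=20: vr[H=14729347/1057923] → run H
t=21: vr[H=5763457/352641] → run H
t=22: (idle)
t=23: (idle)
t=24: (idle)
t=25: (idle)

vruntime(A, start of tick 1) = 1/1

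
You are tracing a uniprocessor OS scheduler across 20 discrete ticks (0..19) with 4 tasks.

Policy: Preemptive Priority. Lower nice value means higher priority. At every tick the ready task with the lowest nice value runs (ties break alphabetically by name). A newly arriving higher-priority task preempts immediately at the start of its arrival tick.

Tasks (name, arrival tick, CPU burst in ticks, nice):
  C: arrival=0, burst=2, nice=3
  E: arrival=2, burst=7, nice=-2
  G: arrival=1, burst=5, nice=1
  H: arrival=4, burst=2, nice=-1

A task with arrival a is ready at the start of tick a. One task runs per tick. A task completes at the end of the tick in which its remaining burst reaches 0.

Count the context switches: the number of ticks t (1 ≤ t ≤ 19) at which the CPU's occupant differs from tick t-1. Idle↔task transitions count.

context switches = 6

t=0: ready={C} → run C
t=1: ready={C,G} → run G
t=2: ready={C,E,G} → run E
t=3: ready={C,E,G} → run E
t=4: ready={C,E,G,H} → run E
t=5: ready={C,E,G,H} → run E
t=6: ready={C,E,G,H} → run E
t=7: ready={C,E,G,H} → run E
t=8: ready={C,E,G,H} → run E
t=9: ready={C,G,H} → run H
t=10: ready={C,G,H} → run H
t=11: ready={C,G} → run G
t=12: ready={C,G} → run G
t=13: ready={C,G} → run G
t=14: ready={C,G} → run G
t=15: ready={C} → run C
t=16: (idle)
t=17: (idle)
t=18: (idle)
t=19: (idle)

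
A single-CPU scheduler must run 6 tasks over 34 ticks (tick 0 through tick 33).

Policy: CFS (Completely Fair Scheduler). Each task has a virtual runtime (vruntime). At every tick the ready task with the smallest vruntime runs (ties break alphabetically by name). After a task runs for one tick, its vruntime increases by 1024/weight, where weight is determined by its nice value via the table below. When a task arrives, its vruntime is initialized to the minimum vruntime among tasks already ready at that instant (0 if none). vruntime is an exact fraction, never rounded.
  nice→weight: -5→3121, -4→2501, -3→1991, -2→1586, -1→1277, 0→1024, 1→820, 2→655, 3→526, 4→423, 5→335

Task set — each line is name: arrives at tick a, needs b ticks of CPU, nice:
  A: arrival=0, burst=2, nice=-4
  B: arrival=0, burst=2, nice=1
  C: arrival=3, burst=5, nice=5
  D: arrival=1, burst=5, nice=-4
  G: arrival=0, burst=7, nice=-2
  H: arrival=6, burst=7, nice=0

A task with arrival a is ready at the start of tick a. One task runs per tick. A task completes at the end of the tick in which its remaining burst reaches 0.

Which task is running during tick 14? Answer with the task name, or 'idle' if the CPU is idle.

t=0: vr[A=0 B=0 G=0] → run A
t=1: vr[A=1024/2501 B=0 D=0 G=0] → run B
t=2: vr[A=1024/2501 B=256/205 D=0 G=0] → run D
t=3: vr[A=1024/2501 B=256/205 C=0 D=1024/2501 G=0] → run C
t=4: vr[A=1024/2501 B=256/205 C=1024/335 D=1024/2501 G=0] → run G
t=5: vr[A=1024/2501 B=256/205 C=1024/335 D=1024/2501 G=512/793] → run A
t=6: vr[B=256/205 C=1024/335 D=1024/2501 G=512/793 H=1024/2501] → run D
t=7: vr[B=256/205 C=1024/335 D=2048/2501 G=512/793 H=1024/2501] → run H
t=8: vr[B=256/205 C=1024/335 D=2048/2501 G=512/793 H=3525/2501] → run G
t=9: vr[B=256/205 C=1024/335 D=2048/2501 G=1024/793 H=3525/2501] → run D
t=10: vr[B=256/205 C=1024/335 D=3072/2501 G=1024/793 H=3525/2501] → run D
t=11: vr[B=256/205 C=1024/335 D=4096/2501 G=1024/793 H=3525/2501] → run B
t=12: vr[C=1024/335 D=4096/2501 G=1024/793 H=3525/2501] → run G
t=13: vr[C=1024/335 D=4096/2501 G=1536/793 H=3525/2501] → run H
t=14: vr[C=1024/335 D=4096/2501 G=1536/793 H=6026/2501] → run D
t=15: vr[C=1024/335 G=1536/793 H=6026/2501] → run G
t=16: vr[C=1024/335 G=2048/793 H=6026/2501] → run H
t=17: vr[C=1024/335 G=2048/793 H=8527/2501] → run G
t=18: vr[C=1024/335 G=2560/793 H=8527/2501] → run C
t=19: vr[C=2048/335 G=2560/793 H=8527/2501] → run G
t=20: vr[C=2048/335 G=3072/793 H=8527/2501] → run H
t=21: vr[C=2048/335 G=3072/793 H=11028/2501] → run G
t=22: vr[C=2048/335 H=11028/2501] → run H
t=23: vr[C=2048/335 H=13529/2501] → run H
t=24: vr[C=2048/335 H=16030/2501] → run C
t=25: vr[C=3072/335 H=16030/2501] → run H
t=26: vr[C=3072/335] → run C
t=27: vr[C=4096/335] → run C
t=28: (idle)
t=29: (idle)
t=30: (idle)
t=31: (idle)
t=32: (idle)
t=33: (idle)

running at tick 14 = D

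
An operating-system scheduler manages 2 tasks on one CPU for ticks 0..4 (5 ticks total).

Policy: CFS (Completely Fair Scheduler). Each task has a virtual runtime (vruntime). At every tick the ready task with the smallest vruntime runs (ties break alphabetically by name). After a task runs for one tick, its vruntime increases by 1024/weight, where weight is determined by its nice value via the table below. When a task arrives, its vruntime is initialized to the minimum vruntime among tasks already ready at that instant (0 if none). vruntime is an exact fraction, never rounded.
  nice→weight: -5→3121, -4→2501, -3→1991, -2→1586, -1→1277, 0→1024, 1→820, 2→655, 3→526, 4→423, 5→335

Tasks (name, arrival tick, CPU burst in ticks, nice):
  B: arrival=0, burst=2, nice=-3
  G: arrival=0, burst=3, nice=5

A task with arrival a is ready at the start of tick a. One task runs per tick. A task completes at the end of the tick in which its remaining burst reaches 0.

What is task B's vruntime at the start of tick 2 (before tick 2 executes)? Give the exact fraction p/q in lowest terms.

vruntime(B, start of tick 2) = 1024/1991

t=0: vr[B=0 G=0] → run B
t=1: vr[B=1024/1991 G=0] → run G
t=2: vr[B=1024/1991 G=1024/335] → run B
t=3: vr[G=1024/335] → run G
t=4: vr[G=2048/335] → run G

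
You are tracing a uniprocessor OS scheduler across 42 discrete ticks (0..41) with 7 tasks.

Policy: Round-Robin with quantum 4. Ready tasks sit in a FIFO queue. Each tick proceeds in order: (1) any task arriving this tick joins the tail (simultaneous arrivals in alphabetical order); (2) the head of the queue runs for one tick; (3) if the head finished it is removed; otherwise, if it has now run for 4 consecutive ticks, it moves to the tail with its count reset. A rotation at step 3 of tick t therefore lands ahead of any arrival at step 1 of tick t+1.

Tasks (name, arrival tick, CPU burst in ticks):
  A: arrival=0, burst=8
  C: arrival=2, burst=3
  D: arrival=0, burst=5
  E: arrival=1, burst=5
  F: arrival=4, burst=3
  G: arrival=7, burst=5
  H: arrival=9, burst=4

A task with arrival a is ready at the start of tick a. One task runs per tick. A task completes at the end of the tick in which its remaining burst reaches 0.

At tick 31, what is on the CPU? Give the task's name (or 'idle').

running at tick 31 = E

t=0: queue=[A,D] q_used=0 → run A
t=1: queue=[A,D,E] q_used=1 → run A
t=2: queue=[A,D,E,C] q_used=2 → run A
t=3: queue=[A,D,E,C] q_used=3 → run A
t=4: queue=[D,E,C,A,F] q_used=0 → run D
t=5: queue=[D,E,C,A,F] q_used=1 → run D
t=6: queue=[D,E,C,A,F] q_used=2 → run D
t=7: queue=[D,E,C,A,F,G] q_used=3 → run D
t=8: queue=[E,C,A,F,G,D] q_used=0 → run E
t=9: queue=[E,C,A,F,G,D,H] q_used=1 → run E
t=10: queue=[E,C,A,F,G,D,H] q_used=2 → run E
t=11: queue=[E,C,A,F,G,D,H] q_used=3 → run E
t=12: queue=[C,A,F,G,D,H,E] q_used=0 → run C
t=13: queue=[C,A,F,G,D,H,E] q_used=1 → run C
t=14: queue=[C,A,F,G,D,H,E] q_used=2 → run C
t=15: queue=[A,F,G,D,H,E] q_used=0 → run A
t=16: queue=[A,F,G,D,H,E] q_used=1 → run A
t=17: queue=[A,F,G,D,H,E] q_used=2 → run A
t=18: queue=[A,F,G,D,H,E] q_used=3 → run A
t=19: queue=[F,G,D,H,E] q_used=0 → run F
t=20: queue=[F,G,D,H,E] q_used=1 → run F
t=21: queue=[F,G,D,H,E] q_used=2 → run F
t=22: queue=[G,D,H,E] q_used=0 → run G
t=23: queue=[G,D,H,E] q_used=1 → run G
t=24: queue=[G,D,H,E] q_used=2 → run G
t=25: queue=[G,D,H,E] q_used=3 → run G
t=26: queue=[D,H,E,G] q_used=0 → run D
t=27: queue=[H,E,G] q_used=0 → run H
t=28: queue=[H,E,G] q_used=1 → run H
t=29: queue=[H,E,G] q_used=2 → run H
t=30: queue=[H,E,G] q_used=3 → run H
t=31: queue=[E,G] q_used=0 → run E
t=32: queue=[G] q_used=0 → run G
t=33: (idle)
t=34: (idle)
t=35: (idle)
t=36: (idle)
t=37: (idle)
t=38: (idle)
t=39: (idle)
t=40: (idle)
t=41: (idle)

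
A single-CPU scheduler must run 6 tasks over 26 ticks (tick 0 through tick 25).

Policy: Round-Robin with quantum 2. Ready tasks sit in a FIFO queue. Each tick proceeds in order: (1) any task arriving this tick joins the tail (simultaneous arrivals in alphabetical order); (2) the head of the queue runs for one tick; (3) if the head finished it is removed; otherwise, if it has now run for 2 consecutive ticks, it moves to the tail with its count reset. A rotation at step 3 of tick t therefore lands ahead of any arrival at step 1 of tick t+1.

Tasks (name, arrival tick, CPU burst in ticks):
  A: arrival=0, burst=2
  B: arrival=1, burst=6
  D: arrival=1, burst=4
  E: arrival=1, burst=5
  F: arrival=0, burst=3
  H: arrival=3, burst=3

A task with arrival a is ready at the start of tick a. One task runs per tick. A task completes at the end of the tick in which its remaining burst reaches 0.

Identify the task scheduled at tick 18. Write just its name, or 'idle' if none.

running at tick 18 = E

t=0: queue=[A,F] q_used=0 → run A
t=1: queue=[A,F,B,D,E] q_used=1 → run A
t=2: queue=[F,B,D,E] q_used=0 → run F
t=3: queue=[F,B,D,E,H] q_used=1 → run F
t=4: queue=[B,D,E,H,F] q_used=0 → run B
t=5: queue=[B,D,E,H,F] q_used=1 → run B
t=6: queue=[D,E,H,F,B] q_used=0 → run D
t=7: queue=[D,E,H,F,B] q_used=1 → run D
t=8: queue=[E,H,F,B,D] q_used=0 → run E
t=9: queue=[E,H,F,B,D] q_used=1 → run E
t=10: queue=[H,F,B,D,E] q_used=0 → run H
t=11: queue=[H,F,B,D,E] q_used=1 → run H
t=12: queue=[F,B,D,E,H] q_used=0 → run F
t=13: queue=[B,D,E,H] q_used=0 → run B
t=14: queue=[B,D,E,H] q_used=1 → run B
t=15: queue=[D,E,H,B] q_used=0 → run D
t=16: queue=[D,E,H,B] q_used=1 → run D
t=17: queue=[E,H,B] q_used=0 → run E
t=18: queue=[E,H,B] q_used=1 → run E
t=19: queue=[H,B,E] q_used=0 → run H
t=20: queue=[B,E] q_used=0 → run B
t=21: queue=[B,E] q_used=1 → run B
t=22: queue=[E] q_used=0 → run E
t=23: (idle)
t=24: (idle)
t=25: (idle)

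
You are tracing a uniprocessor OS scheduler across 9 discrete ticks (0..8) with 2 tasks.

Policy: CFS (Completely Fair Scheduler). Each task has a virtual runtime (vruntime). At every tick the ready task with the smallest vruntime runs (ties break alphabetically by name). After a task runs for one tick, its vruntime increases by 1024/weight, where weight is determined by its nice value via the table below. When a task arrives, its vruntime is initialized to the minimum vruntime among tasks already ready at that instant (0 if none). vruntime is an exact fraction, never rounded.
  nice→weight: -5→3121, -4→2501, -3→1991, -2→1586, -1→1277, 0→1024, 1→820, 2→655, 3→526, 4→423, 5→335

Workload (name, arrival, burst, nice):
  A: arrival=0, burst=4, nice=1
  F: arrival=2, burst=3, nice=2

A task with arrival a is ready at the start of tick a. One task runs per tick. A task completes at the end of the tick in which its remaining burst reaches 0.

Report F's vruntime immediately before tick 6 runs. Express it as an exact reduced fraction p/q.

t=0: vr[A=0] → run A
t=1: vr[A=256/205] → run A
t=2: vr[A=512/205 F=512/205] → run A
t=3: vr[A=768/205 F=512/205] → run F
t=4: vr[A=768/205 F=109056/26855] → run A
t=5: vr[F=109056/26855] → run F
t=6: vr[F=30208/5371] → run F
t=7: (idle)
t=8: (idle)

vruntime(F, start of tick 6) = 30208/5371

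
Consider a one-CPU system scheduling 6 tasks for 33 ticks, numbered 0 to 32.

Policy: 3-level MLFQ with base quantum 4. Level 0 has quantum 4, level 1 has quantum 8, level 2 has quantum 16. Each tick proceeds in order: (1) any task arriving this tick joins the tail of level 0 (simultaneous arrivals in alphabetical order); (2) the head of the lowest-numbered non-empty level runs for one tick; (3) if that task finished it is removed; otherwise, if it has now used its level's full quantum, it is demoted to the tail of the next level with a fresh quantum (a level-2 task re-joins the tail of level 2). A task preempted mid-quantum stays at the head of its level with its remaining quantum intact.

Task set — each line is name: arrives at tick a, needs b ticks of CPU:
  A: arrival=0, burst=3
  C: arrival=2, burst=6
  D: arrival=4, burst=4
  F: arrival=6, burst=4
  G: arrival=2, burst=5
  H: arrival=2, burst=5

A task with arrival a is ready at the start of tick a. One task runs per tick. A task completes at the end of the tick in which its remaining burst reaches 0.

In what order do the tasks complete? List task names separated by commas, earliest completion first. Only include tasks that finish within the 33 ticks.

t=0: L0/L1/L2 = A/-/- → run A
t=1: L0/L1/L2 = A/-/- → run A
t=2: L0/L1/L2 = ACGH/-/- → run A
t=3: L0/L1/L2 = CGH/-/- → run C
t=4: L0/L1/L2 = CGHD/-/- → run C
t=5: L0/L1/L2 = CGHD/-/- → run C
t=6: L0/L1/L2 = CGHDF/-/- → run C
t=7: L0/L1/L2 = GHDF/C/- → run G
t=8: L0/L1/L2 = GHDF/C/- → run G
t=9: L0/L1/L2 = GHDF/C/- → run G
t=10: L0/L1/L2 = GHDF/C/- → run G
t=11: L0/L1/L2 = HDF/CG/- → run H
t=12: L0/L1/L2 = HDF/CG/- → run H
t=13: L0/L1/L2 = HDF/CG/- → run H
t=14: L0/L1/L2 = HDF/CG/- → run H
t=15: L0/L1/L2 = DF/CGH/- → run D
t=16: L0/L1/L2 = DF/CGH/- → run D
t=17: L0/L1/L2 = DF/CGH/- → run D
t=18: L0/L1/L2 = DF/CGH/- → run D
t=19: L0/L1/L2 = F/CGH/- → run F
t=20: L0/L1/L2 = F/CGH/- → run F
t=21: L0/L1/L2 = F/CGH/- → run F
t=22: L0/L1/L2 = F/CGH/- → run F
t=23: L0/L1/L2 = -/CGH/- → run C
t=24: L0/L1/L2 = -/CGH/- → run C
t=25: L0/L1/L2 = -/GH/- → run G
t=26: L0/L1/L2 = -/H/- → run H
t=27: (idle)
t=28: (idle)
t=29: (idle)
t=30: (idle)
t=31: (idle)
t=32: (idle)

completion order = A, D, F, C, G, H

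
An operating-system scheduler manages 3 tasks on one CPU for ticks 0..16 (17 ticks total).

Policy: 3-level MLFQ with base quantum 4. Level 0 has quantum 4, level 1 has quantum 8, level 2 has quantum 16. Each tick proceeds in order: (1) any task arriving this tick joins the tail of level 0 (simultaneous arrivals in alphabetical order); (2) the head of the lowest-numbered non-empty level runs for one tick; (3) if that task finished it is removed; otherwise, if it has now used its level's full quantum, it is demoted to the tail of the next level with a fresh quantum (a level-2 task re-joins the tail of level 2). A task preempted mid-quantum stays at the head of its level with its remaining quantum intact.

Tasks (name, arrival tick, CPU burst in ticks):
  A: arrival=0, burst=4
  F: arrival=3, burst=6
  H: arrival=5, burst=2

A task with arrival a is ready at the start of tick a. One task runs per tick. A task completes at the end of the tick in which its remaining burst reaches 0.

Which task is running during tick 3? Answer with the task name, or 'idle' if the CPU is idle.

running at tick 3 = A

t=0: L0/L1/L2 = A/-/- → run A
t=1: L0/L1/L2 = A/-/- → run A
t=2: L0/L1/L2 = A/-/- → run A
t=3: L0/L1/L2 = AF/-/- → run A
t=4: L0/L1/L2 = F/-/- → run F
t=5: L0/L1/L2 = FH/-/- → run F
t=6: L0/L1/L2 = FH/-/- → run F
t=7: L0/L1/L2 = FH/-/- → run F
t=8: L0/L1/L2 = H/F/- → run H
t=9: L0/L1/L2 = H/F/- → run H
t=10: L0/L1/L2 = -/F/- → run F
t=11: L0/L1/L2 = -/F/- → run F
t=12: (idle)
t=13: (idle)
t=14: (idle)
t=15: (idle)
t=16: (idle)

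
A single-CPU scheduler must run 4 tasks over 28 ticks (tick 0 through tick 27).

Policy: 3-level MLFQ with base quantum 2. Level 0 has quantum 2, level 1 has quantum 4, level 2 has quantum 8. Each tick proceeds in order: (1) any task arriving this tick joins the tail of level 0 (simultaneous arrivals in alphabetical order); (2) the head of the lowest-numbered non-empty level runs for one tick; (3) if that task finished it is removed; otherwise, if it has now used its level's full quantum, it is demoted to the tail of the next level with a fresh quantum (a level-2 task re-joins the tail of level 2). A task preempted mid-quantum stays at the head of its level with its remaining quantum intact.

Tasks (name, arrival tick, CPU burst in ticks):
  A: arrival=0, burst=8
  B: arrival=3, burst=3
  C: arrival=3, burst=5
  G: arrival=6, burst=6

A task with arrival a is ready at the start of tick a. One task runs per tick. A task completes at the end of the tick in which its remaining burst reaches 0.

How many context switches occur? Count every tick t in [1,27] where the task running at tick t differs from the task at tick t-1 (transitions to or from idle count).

context switches = 9

t=0: L0/L1/L2 = A/-/- → run A
t=1: L0/L1/L2 = A/-/- → run A
t=2: L0/L1/L2 = -/A/- → run A
t=3: L0/L1/L2 = BC/A/- → run B
t=4: L0/L1/L2 = BC/A/- → run B
t=5: L0/L1/L2 = C/AB/- → run C
t=6: L0/L1/L2 = CG/AB/- → run C
t=7: L0/L1/L2 = G/ABC/- → run G
t=8: L0/L1/L2 = G/ABC/- → run G
t=9: L0/L1/L2 = -/ABCG/- → run A
t=10: L0/L1/L2 = -/ABCG/- → run A
t=11: L0/L1/L2 = -/ABCG/- → run A
t=12: L0/L1/L2 = -/BCG/A → run B
t=13: L0/L1/L2 = -/CG/A → run C
t=14: L0/L1/L2 = -/CG/A → run C
t=15: L0/L1/L2 = -/CG/A → run C
t=16: L0/L1/L2 = -/G/A → run G
t=17: L0/L1/L2 = -/G/A → run G
t=18: L0/L1/L2 = -/G/A → run G
t=19: L0/L1/L2 = -/G/A → run G
t=20: L0/L1/L2 = -/-/A → run A
t=21: L0/L1/L2 = -/-/A → run A
t=22: (idle)
t=23: (idle)
t=24: (idle)
t=25: (idle)
t=26: (idle)
t=27: (idle)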